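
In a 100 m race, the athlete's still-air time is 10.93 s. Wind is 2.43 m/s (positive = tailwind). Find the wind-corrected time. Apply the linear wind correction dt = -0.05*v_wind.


dt = -0.05 * v_wind = -0.05 * 2.43 = -0.1215 s
t_corrected = t_still + dt = 10.93 + (-0.1215)
t_corrected = 10.8085 s

10.8085 s


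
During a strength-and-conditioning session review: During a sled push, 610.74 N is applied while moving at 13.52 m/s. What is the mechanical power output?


P = F * v
P = 610.74 * 13.52
P = 8257.2048 W

8257.2048 W


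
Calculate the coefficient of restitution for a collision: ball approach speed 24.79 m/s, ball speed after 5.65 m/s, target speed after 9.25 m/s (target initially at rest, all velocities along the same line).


e = (v2_after - v1_after) / (v1_before - v2_before)
Numerator = 9.25 - 5.65 = 3.6
Denominator = 24.79 - 0 = 24.79
e = 3.6 / 24.79 = 0.1452

0.1452


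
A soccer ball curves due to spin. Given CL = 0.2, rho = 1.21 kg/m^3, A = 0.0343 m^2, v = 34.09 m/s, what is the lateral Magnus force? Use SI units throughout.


FM = 0.5 * CL * rho * A * v^2
FM = 0.5 * 0.2 * 1.21 * 0.0343 * 34.09^2
v^2 = 1162.1281
FM = 0.5 * 0.2 * 1.21 * 0.0343 * 1162.1281 = 4.8232 N

4.8232 N


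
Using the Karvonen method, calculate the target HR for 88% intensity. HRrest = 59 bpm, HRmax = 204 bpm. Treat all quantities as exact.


Target = HRrest + pct*(HRmax - HRrest)
Heart rate reserve = HRmax - HRrest = 204 - 59 = 145 bpm
Fraction = 88% = 0.88
Target = 59 + 0.88 * 145
Target = 59 + 127.6 = 186.6 bpm

186.6 bpm


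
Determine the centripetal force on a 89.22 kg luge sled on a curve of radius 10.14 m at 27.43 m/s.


Fc = m * v^2 / r
v^2 = 27.43^2 = 752.4049
Fc = 89.22 * 752.4049 / 10.14
Fc = 67129.5652 / 10.14 = 6620.2727 N

6620.2727 N


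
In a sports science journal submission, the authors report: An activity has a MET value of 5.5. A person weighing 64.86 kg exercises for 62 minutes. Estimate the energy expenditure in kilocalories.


kcal = MET * mass * time_hr
Convert time: 62 min = 1.0333 hr
kcal = 5.5 * 64.86 * 1.0333
kcal = 368.621 kcal

368.621 kcal


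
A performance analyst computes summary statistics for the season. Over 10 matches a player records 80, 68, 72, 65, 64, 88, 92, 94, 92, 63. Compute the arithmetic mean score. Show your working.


Average = sum / n
Sum = 778
Average = 778 / 10 = 77.8

77.8


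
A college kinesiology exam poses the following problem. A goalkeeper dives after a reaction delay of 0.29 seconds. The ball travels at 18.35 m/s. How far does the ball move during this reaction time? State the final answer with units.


d = v * t
d = 18.35 * 0.29
d = 5.3215 m

5.3215 m


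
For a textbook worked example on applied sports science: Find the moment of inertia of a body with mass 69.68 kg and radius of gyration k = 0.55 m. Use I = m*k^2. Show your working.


I = m * k^2
I = 69.68 * 0.55^2
I = 69.68 * 0.3025 = 21.0782 kg*m^2

21.0782 kg*m^2


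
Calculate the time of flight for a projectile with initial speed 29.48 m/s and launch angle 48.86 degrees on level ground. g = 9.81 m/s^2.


T = 2*v*sin(theta)/g
sin(theta) = sin(48.86 deg) = 0.7531
T = 2*29.48*0.7531 / 9.81
T = 44.403 / 9.81 = 4.5263 s

4.5263 s


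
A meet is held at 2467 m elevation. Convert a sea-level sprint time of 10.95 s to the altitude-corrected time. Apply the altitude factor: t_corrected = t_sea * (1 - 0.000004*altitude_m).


Correction factor = 1 - 0.000004 * 2467 = 0.990132
t_corrected = t_sea * factor = 10.95 * 0.990132
t_corrected = 10.8419 s

10.8419 s


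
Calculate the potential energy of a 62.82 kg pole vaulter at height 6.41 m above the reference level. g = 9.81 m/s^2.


PE = m * g * h
PE = 62.82 * 9.81 * 6.41
PE = 616.2642 * 6.41 = 3950.2535 J

3950.2535 J


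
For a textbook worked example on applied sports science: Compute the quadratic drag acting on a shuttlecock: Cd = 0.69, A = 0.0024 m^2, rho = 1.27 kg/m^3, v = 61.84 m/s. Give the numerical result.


Fd = 0.5 * Cd * rho * A * v^2
Fd = 0.5 * 0.69 * 1.27 * 0.0024 * 61.84^2
v^2 = 3824.1856
Fd = 0.5 * 0.69 * 1.27 * 0.0024 * 3824.1856 = 4.0214 N

4.0214 N


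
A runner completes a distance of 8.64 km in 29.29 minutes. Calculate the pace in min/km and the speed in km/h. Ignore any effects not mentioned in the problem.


Pace = time / distance = 29.29 min / 8.64 km = 3.39 min/km
Speed = distance / time_in_hours = 8.64 / 0.4882 hr
Speed = 17.6989 km/h

3.39 min/km, 17.6989 km/h


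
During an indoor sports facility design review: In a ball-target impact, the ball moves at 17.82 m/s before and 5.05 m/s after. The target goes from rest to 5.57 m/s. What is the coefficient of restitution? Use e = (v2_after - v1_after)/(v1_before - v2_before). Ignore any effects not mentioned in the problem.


e = (v2_after - v1_after) / (v1_before - v2_before)
Numerator = 5.57 - 5.05 = 0.52
Denominator = 17.82 - 0 = 17.82
e = 0.52 / 17.82 = 0.0292

0.0292


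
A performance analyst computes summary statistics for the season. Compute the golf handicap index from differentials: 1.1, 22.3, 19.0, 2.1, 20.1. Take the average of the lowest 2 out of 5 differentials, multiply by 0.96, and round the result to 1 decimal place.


All differentials: 1.1, 22.3, 19.0, 2.1, 20.1
Sorted: 1.1, 2.1, 19.0, 20.1, 22.3
Best 2: 1.1, 2.1
Average of best = 3.2 / 2 = 1.6
Raw index = 1.6 * 0.96 = 1.536
Handicap index = round(1.536, 1) = 1.5

1.5


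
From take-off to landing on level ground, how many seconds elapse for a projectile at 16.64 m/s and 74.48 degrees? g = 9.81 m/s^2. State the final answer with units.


T = 2*v*sin(theta)/g
sin(theta) = sin(74.48 deg) = 0.9635
T = 2*16.64*0.9635 / 9.81
T = 32.0665 / 9.81 = 3.2688 s

3.2688 s


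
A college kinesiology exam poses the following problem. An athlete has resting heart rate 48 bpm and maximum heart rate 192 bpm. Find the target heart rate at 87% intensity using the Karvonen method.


Target = HRrest + pct*(HRmax - HRrest)
Heart rate reserve = HRmax - HRrest = 192 - 48 = 144 bpm
Fraction = 87% = 0.87
Target = 48 + 0.87 * 144
Target = 48 + 125.28 = 173.28 bpm

173.28 bpm


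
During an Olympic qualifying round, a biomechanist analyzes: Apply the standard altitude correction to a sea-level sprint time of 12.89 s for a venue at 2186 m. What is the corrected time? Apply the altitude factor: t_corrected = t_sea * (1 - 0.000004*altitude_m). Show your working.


Correction factor = 1 - 0.000004 * 2186 = 0.991256
t_corrected = t_sea * factor = 12.89 * 0.991256
t_corrected = 12.7773 s

12.7773 s


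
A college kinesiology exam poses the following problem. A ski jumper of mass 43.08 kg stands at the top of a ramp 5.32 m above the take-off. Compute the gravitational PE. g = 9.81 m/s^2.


PE = m * g * h
PE = 43.08 * 9.81 * 5.32
PE = 422.6148 * 5.32 = 2248.3107 J

2248.3107 J


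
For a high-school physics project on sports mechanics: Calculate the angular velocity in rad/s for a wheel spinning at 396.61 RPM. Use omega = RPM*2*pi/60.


omega = RPM * 2 * pi / 60
omega = 396.61 * 2 * 3.14159 / 60
omega = 2491.9741 / 60 = 41.5329 rad/s

41.5329 rad/s


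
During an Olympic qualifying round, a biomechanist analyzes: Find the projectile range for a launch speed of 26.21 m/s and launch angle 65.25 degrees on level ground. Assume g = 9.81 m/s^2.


R = v^2 * sin(2*theta) / g
Convert angle to radians: theta = 65.25 deg = 1.1388 rad
sin(2*theta) = sin(2.2777) = 0.7604
R = 26.21^2 * 0.7604 / 9.81
R = 686.9641 * 0.7604 / 9.81 = 53.2489 m

53.2489 m


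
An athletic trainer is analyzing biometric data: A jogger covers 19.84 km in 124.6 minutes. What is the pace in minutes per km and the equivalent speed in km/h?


Pace = time / distance = 124.6 min / 19.84 km = 6.2802 min/km
Speed = distance / time_in_hours = 19.84 / 2.0767 hr
Speed = 9.5538 km/h

6.2802 min/km, 9.5538 km/h


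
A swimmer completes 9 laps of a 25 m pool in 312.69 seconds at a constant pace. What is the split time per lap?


Split time = total_time / n_laps = 312.69 / 9
Split time = 34.7433 s per lap

34.7433 s


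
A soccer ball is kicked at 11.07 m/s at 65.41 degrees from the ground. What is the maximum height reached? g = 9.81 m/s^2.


H = (v*sin(theta))^2 / (2*g)
vy = v*sin(theta) = 11.07 * sin(65.41 deg) = 10.066 m/s
H = vy^2 / (2*g) = 101.3253 / (2*9.81)
H = 101.3253 / 19.62 = 5.1644 m

5.1644 m


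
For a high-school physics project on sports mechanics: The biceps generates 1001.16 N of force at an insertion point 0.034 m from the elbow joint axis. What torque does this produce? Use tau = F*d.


tau = F * d
tau = 1001.16 * 0.034
tau = 34.0394 N*m

34.0394 N*m


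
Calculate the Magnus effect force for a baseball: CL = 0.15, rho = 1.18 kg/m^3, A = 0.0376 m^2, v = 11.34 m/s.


FM = 0.5 * CL * rho * A * v^2
FM = 0.5 * 0.15 * 1.18 * 0.0376 * 11.34^2
v^2 = 128.5956
FM = 0.5 * 0.15 * 1.18 * 0.0376 * 128.5956 = 0.4279 N

0.4279 N


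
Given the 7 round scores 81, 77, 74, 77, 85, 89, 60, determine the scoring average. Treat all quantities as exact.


Average = sum / n
Sum = 543
Average = 543 / 7 = 77.5714

77.5714


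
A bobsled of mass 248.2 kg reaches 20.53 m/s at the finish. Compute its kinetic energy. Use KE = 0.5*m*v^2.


KE = 0.5 * m * v^2
KE = 0.5 * 248.2 * 20.53^2
KE = 0.5 * 248.2 * 421.4809 = 52305.7797 J

52305.7797 J


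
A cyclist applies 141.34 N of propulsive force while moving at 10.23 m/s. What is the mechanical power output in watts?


P = F * v
P = 141.34 * 10.23
P = 1445.9082 W

1445.9082 W


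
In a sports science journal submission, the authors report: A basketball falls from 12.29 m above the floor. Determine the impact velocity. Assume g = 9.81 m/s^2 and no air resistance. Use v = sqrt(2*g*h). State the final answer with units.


v = sqrt(2 * g * h)
v = sqrt(2 * 9.81 * 12.29)
v = sqrt(241.1298) = 15.5284 m/s

15.5284 m/s


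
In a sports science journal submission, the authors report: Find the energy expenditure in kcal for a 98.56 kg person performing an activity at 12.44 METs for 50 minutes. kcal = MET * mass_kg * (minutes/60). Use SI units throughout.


kcal = MET * mass * time_hr
Convert time: 50 min = 0.8333 hr
kcal = 12.44 * 98.56 * 0.8333
kcal = 1021.7387 kcal

1021.7387 kcal


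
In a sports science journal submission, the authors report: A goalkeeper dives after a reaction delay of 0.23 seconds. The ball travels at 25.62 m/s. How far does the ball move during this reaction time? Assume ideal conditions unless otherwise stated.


d = v * t
d = 25.62 * 0.23
d = 5.8926 m

5.8926 m


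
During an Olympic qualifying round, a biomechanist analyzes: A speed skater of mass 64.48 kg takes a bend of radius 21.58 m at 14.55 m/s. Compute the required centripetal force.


Fc = m * v^2 / r
v^2 = 14.55^2 = 211.7025
Fc = 64.48 * 211.7025 / 21.58
Fc = 13650.5772 / 21.58 = 632.5569 N

632.5569 N


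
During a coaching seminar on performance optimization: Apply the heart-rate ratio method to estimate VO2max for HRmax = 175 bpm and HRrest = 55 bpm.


VO2max = 15.3 * HRmax / HRrest
VO2max = 15.3 * 175 / 55
VO2max = 2677.5 / 55 = 48.6818 mL/kg/min

48.6818 mL/kg/min


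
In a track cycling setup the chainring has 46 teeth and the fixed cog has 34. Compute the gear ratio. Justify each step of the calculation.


GR = front_teeth / rear_teeth
GR = 46 / 34
GR = 1.3529

1.3529


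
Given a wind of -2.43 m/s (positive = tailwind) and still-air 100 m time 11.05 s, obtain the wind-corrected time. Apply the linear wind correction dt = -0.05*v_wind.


dt = -0.05 * v_wind = -0.05 * -2.43 = 0.1215 s
t_corrected = t_still + dt = 11.05 + (0.1215)
t_corrected = 11.1715 s

11.1715 s


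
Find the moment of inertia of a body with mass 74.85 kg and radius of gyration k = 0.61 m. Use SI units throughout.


I = m * k^2
I = 74.85 * 0.61^2
I = 74.85 * 0.3721 = 27.8517 kg*m^2

27.8517 kg*m^2


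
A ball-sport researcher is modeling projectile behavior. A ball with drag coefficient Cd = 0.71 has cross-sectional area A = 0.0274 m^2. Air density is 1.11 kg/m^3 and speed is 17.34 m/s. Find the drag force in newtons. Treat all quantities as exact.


Fd = 0.5 * Cd * rho * A * v^2
Fd = 0.5 * 0.71 * 1.11 * 0.0274 * 17.34^2
v^2 = 300.6756
Fd = 0.5 * 0.71 * 1.11 * 0.0274 * 300.6756 = 3.2464 N

3.2464 N


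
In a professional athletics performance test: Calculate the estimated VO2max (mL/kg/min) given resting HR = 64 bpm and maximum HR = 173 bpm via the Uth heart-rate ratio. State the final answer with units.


VO2max = 15.3 * HRmax / HRrest
VO2max = 15.3 * 173 / 64
VO2max = 2646.9 / 64 = 41.3578 mL/kg/min

41.3578 mL/kg/min


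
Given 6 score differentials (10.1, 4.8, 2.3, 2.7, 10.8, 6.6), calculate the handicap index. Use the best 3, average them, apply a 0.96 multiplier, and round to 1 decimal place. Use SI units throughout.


All differentials: 10.1, 4.8, 2.3, 2.7, 10.8, 6.6
Sorted: 2.3, 2.7, 4.8, 6.6, 10.1, 10.8
Best 3: 2.3, 2.7, 4.8
Average of best = 9.8 / 3 = 3.2667
Raw index = 3.2667 * 0.96 = 3.136
Handicap index = round(3.136, 1) = 3.1

3.1


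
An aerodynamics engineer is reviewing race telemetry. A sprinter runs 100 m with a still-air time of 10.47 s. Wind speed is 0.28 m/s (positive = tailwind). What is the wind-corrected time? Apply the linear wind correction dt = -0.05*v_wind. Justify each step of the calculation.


dt = -0.05 * v_wind = -0.05 * 0.28 = -0.014 s
t_corrected = t_still + dt = 10.47 + (-0.014)
t_corrected = 10.456 s

10.456 s


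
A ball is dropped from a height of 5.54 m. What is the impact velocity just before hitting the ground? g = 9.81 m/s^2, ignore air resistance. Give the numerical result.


v = sqrt(2 * g * h)
v = sqrt(2 * 9.81 * 5.54)
v = sqrt(108.6948) = 10.4257 m/s

10.4257 m/s


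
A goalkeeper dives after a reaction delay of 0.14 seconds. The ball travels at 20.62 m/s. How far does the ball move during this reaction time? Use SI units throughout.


d = v * t
d = 20.62 * 0.14
d = 2.8868 m

2.8868 m


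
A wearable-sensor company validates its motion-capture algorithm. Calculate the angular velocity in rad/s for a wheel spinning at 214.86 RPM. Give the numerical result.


omega = RPM * 2 * pi / 60
omega = 214.86 * 2 * 3.14159 / 60
omega = 1350.0052 / 60 = 22.5001 rad/s

22.5001 rad/s


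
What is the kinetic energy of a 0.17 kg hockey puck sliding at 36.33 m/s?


KE = 0.5 * m * v^2
KE = 0.5 * 0.17 * 36.33^2
KE = 0.5 * 0.17 * 1319.8689 = 112.1889 J

112.1889 J


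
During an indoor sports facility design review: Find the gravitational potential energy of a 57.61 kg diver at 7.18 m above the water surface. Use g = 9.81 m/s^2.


PE = m * g * h
PE = 57.61 * 9.81 * 7.18
PE = 565.1541 * 7.18 = 4057.8064 J

4057.8064 J


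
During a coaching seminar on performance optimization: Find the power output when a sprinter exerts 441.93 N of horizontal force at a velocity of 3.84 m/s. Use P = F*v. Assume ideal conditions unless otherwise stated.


P = F * v
P = 441.93 * 3.84
P = 1697.0112 W

1697.0112 W


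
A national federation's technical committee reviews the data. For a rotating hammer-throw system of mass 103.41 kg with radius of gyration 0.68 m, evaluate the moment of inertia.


I = m * k^2
I = 103.41 * 0.68^2
I = 103.41 * 0.4624 = 47.8168 kg*m^2

47.8168 kg*m^2


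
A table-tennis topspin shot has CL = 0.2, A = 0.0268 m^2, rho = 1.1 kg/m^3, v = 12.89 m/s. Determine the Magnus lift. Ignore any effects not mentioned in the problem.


FM = 0.5 * CL * rho * A * v^2
FM = 0.5 * 0.2 * 1.1 * 0.0268 * 12.89^2
v^2 = 166.1521
FM = 0.5 * 0.2 * 1.1 * 0.0268 * 166.1521 = 0.4898 N

0.4898 N


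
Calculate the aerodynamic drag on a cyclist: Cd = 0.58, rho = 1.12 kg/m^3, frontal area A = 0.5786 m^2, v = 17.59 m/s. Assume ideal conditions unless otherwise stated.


Fd = 0.5 * Cd * rho * A * v^2
Fd = 0.5 * 0.58 * 1.12 * 0.5786 * 17.59^2
v^2 = 309.4081
Fd = 0.5 * 0.58 * 1.12 * 0.5786 * 309.4081 = 58.1468 N

58.1468 N


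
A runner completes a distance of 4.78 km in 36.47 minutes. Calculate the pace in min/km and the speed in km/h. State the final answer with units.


Pace = time / distance = 36.47 min / 4.78 km = 7.6297 min/km
Speed = distance / time_in_hours = 4.78 / 0.6078 hr
Speed = 7.864 km/h

7.6297 min/km, 7.864 km/h


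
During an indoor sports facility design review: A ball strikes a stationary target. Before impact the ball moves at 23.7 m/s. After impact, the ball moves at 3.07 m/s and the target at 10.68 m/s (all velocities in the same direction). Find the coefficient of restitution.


e = (v2_after - v1_after) / (v1_before - v2_before)
Numerator = 10.68 - 3.07 = 7.61
Denominator = 23.7 - 0 = 23.7
e = 7.61 / 23.7 = 0.3211

0.3211


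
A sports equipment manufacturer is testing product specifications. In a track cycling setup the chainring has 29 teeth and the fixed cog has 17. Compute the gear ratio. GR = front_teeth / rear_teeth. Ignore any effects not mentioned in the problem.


GR = front_teeth / rear_teeth
GR = 29 / 17
GR = 1.7059

1.7059


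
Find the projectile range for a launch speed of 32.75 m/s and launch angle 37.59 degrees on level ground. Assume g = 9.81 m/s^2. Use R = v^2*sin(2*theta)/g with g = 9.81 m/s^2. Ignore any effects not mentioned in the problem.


R = v^2 * sin(2*theta) / g
Convert angle to radians: theta = 37.59 deg = 0.6561 rad
sin(2*theta) = sin(1.3121) = 0.9667
R = 32.75^2 * 0.9667 / 9.81
R = 1072.5625 * 0.9667 / 9.81 = 105.6965 m

105.6965 m


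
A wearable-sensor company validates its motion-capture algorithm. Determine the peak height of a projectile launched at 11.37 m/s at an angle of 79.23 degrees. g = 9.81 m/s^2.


H = (v*sin(theta))^2 / (2*g)
vy = v*sin(theta) = 11.37 * sin(79.23 deg) = 11.1697 m/s
H = vy^2 / (2*g) = 124.7626 / (2*9.81)
H = 124.7626 / 19.62 = 6.359 m

6.359 m


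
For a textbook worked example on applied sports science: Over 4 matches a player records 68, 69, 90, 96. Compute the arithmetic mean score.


Average = sum / n
Sum = 323
Average = 323 / 4 = 80.75

80.75


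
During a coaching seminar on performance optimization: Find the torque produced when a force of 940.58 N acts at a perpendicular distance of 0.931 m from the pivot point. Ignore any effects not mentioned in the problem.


tau = F * d
tau = 940.58 * 0.931
tau = 875.68 N*m

875.68 N*m


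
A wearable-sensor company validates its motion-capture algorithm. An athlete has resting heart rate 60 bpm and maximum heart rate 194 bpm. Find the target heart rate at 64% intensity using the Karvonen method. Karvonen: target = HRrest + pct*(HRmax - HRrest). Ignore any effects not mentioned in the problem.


Target = HRrest + pct*(HRmax - HRrest)
Heart rate reserve = HRmax - HRrest = 194 - 60 = 134 bpm
Fraction = 64% = 0.64
Target = 60 + 0.64 * 134
Target = 60 + 85.76 = 145.76 bpm

145.76 bpm


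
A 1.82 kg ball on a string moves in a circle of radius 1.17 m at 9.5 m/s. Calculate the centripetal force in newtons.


Fc = m * v^2 / r
v^2 = 9.5^2 = 90.25
Fc = 1.82 * 90.25 / 1.17
Fc = 164.255 / 1.17 = 140.3889 N

140.3889 N


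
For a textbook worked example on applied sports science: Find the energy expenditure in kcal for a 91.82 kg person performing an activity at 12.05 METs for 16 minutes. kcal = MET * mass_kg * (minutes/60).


kcal = MET * mass * time_hr
Convert time: 16 min = 0.2667 hr
kcal = 12.05 * 91.82 * 0.2667
kcal = 295.0483 kcal

295.0483 kcal


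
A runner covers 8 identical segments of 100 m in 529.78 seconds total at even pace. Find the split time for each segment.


Split time = total_time / n_laps = 529.78 / 8
Split time = 66.2225 s per lap

66.2225 s


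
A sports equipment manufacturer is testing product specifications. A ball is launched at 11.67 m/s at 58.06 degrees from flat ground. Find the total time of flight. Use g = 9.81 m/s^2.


T = 2*v*sin(theta)/g
sin(theta) = sin(58.06 deg) = 0.8486
T = 2*11.67*0.8486 / 9.81
T = 19.8064 / 9.81 = 2.019 s

2.019 s


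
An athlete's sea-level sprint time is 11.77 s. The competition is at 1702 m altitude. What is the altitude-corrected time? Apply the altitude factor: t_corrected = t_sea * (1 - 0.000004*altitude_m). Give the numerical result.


Correction factor = 1 - 0.000004 * 1702 = 0.993192
t_corrected = t_sea * factor = 11.77 * 0.993192
t_corrected = 11.6899 s

11.6899 s


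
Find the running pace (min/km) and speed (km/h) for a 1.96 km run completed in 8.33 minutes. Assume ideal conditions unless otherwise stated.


Pace = time / distance = 8.33 min / 1.96 km = 4.25 min/km
Speed = distance / time_in_hours = 1.96 / 0.1388 hr
Speed = 14.1176 km/h

4.25 min/km, 14.1176 km/h


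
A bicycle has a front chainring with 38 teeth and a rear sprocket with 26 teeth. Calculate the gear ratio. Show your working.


GR = front_teeth / rear_teeth
GR = 38 / 26
GR = 1.4615

1.4615


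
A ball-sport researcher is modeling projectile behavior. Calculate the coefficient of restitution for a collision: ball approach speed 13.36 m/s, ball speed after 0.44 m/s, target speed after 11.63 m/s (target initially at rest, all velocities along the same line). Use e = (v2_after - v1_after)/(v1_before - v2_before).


e = (v2_after - v1_after) / (v1_before - v2_before)
Numerator = 11.63 - 0.44 = 11.19
Denominator = 13.36 - 0 = 13.36
e = 11.19 / 13.36 = 0.8376

0.8376


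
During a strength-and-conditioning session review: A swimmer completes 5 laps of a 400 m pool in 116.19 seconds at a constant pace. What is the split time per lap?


Split time = total_time / n_laps = 116.19 / 5
Split time = 23.238 s per lap

23.238 s


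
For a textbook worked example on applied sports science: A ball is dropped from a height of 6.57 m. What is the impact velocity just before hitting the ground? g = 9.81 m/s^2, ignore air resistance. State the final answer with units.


v = sqrt(2 * g * h)
v = sqrt(2 * 9.81 * 6.57)
v = sqrt(128.9034) = 11.3536 m/s

11.3536 m/s


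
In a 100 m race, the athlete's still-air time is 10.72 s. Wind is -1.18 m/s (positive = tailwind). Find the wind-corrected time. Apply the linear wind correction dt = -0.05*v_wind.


dt = -0.05 * v_wind = -0.05 * -1.18 = 0.059 s
t_corrected = t_still + dt = 10.72 + (0.059)
t_corrected = 10.779 s

10.779 s


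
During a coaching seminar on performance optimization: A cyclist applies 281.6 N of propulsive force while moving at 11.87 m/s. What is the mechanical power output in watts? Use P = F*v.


P = F * v
P = 281.6 * 11.87
P = 3342.592 W

3342.592 W


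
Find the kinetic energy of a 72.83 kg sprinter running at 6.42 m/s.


KE = 0.5 * m * v^2
KE = 0.5 * 72.83 * 6.42^2
KE = 0.5 * 72.83 * 41.2164 = 1500.8952 J

1500.8952 J


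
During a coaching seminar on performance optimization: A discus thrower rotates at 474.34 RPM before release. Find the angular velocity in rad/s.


omega = RPM * 2 * pi / 60
omega = 474.34 * 2 * 3.14159 / 60
omega = 2980.3661 / 60 = 49.6728 rad/s

49.6728 rad/s


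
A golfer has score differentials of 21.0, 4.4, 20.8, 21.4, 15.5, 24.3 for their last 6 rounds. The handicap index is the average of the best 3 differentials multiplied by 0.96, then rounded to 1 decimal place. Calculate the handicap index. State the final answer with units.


All differentials: 21.0, 4.4, 20.8, 21.4, 15.5, 24.3
Sorted: 4.4, 15.5, 20.8, 21.0, 21.4, 24.3
Best 3: 4.4, 15.5, 20.8
Average of best = 40.7 / 3 = 13.5667
Raw index = 13.5667 * 0.96 = 13.024
Handicap index = round(13.024, 1) = 13.0

13.0


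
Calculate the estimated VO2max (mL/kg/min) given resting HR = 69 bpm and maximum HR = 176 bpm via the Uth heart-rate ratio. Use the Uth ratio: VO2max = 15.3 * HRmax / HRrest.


VO2max = 15.3 * HRmax / HRrest
VO2max = 15.3 * 176 / 69
VO2max = 2692.8 / 69 = 39.0261 mL/kg/min

39.0261 mL/kg/min


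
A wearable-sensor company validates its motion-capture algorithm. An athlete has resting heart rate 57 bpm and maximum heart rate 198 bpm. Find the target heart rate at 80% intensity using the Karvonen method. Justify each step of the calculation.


Target = HRrest + pct*(HRmax - HRrest)
Heart rate reserve = HRmax - HRrest = 198 - 57 = 141 bpm
Fraction = 80% = 0.8
Target = 57 + 0.8 * 141
Target = 57 + 112.8 = 169.8 bpm

169.8 bpm


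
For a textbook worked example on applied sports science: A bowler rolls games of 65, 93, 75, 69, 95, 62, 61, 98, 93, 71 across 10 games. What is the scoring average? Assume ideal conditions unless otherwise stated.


Average = sum / n
Sum = 782
Average = 782 / 10 = 78.2

78.2


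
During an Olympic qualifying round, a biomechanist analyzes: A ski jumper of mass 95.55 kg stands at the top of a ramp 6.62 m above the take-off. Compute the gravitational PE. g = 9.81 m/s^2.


PE = m * g * h
PE = 95.55 * 9.81 * 6.62
PE = 937.3455 * 6.62 = 6205.2272 J

6205.2272 J


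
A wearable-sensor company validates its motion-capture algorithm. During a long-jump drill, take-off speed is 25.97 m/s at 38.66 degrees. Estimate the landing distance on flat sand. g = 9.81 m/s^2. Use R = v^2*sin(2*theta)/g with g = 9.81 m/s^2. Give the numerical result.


R = v^2 * sin(2*theta) / g
Convert angle to radians: theta = 38.66 deg = 0.6747 rad
sin(2*theta) = sin(1.3495) = 0.9756
R = 25.97^2 * 0.9756 / 9.81
R = 674.4409 * 0.9756 / 9.81 = 67.0736 m

67.0736 m


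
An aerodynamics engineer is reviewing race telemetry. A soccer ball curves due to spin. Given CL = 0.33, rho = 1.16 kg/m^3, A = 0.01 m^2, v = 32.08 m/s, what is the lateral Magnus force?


FM = 0.5 * CL * rho * A * v^2
FM = 0.5 * 0.33 * 1.16 * 0.01 * 32.08^2
v^2 = 1029.1264
FM = 0.5 * 0.33 * 1.16 * 0.01 * 1029.1264 = 1.9697 N

1.9697 N


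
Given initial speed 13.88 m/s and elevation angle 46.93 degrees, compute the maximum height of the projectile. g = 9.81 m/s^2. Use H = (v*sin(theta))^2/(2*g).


H = (v*sin(theta))^2 / (2*g)
vy = v*sin(theta) = 13.88 * sin(46.93 deg) = 10.1396 m/s
H = vy^2 / (2*g) = 102.8118 / (2*9.81)
H = 102.8118 / 19.62 = 5.2402 m

5.2402 m


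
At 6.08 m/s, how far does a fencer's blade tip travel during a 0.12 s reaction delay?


d = v * t
d = 6.08 * 0.12
d = 0.7296 m

0.7296 m


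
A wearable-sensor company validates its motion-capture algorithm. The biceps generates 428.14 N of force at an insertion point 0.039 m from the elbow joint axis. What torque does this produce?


tau = F * d
tau = 428.14 * 0.039
tau = 16.6975 N*m

16.6975 N*m


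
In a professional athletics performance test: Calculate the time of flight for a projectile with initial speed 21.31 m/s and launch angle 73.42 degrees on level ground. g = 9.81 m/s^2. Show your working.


T = 2*v*sin(theta)/g
sin(theta) = sin(73.42 deg) = 0.9584
T = 2*21.31*0.9584 / 9.81
T = 40.848 / 9.81 = 4.1639 s

4.1639 s


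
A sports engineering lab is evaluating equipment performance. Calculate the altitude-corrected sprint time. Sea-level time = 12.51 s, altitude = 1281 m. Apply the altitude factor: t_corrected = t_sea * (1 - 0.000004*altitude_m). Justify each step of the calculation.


Correction factor = 1 - 0.000004 * 1281 = 0.994876
t_corrected = t_sea * factor = 12.51 * 0.994876
t_corrected = 12.4459 s

12.4459 s


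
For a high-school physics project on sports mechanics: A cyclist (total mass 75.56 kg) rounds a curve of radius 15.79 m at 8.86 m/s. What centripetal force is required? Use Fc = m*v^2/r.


Fc = m * v^2 / r
v^2 = 8.86^2 = 78.4996
Fc = 75.56 * 78.4996 / 15.79
Fc = 5931.4298 / 15.79 = 375.6447 N

375.6447 N


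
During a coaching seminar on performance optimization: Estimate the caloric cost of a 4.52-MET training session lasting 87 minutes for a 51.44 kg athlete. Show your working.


kcal = MET * mass * time_hr
Convert time: 87 min = 1.45 hr
kcal = 4.52 * 51.44 * 1.45
kcal = 337.1378 kcal

337.1378 kcal


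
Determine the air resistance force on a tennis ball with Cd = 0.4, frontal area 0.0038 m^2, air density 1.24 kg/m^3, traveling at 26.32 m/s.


Fd = 0.5 * Cd * rho * A * v^2
Fd = 0.5 * 0.4 * 1.24 * 0.0038 * 26.32^2
v^2 = 692.7424
Fd = 0.5 * 0.4 * 1.24 * 0.0038 * 692.7424 = 0.6528 N

0.6528 N


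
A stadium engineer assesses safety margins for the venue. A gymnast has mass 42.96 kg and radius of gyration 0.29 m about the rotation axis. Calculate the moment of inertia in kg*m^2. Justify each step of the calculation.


I = m * k^2
I = 42.96 * 0.29^2
I = 42.96 * 0.0841 = 3.6129 kg*m^2

3.6129 kg*m^2


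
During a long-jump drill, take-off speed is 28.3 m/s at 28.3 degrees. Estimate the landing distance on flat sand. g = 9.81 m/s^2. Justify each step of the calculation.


R = v^2 * sin(2*theta) / g
Convert angle to radians: theta = 28.3 deg = 0.4939 rad
sin(2*theta) = sin(0.9879) = 0.8348
R = 28.3^2 * 0.8348 / 9.81
R = 800.89 * 0.8348 / 9.81 = 68.1571 m

68.1571 m


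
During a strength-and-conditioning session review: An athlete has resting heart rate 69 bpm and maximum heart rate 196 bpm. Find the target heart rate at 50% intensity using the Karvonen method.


Target = HRrest + pct*(HRmax - HRrest)
Heart rate reserve = HRmax - HRrest = 196 - 69 = 127 bpm
Fraction = 50% = 0.5
Target = 69 + 0.5 * 127
Target = 69 + 63.5 = 132.5 bpm

132.5 bpm


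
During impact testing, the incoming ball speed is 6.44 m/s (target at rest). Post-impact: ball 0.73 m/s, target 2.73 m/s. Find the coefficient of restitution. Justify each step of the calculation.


e = (v2_after - v1_after) / (v1_before - v2_before)
Numerator = 2.73 - 0.73 = 2
Denominator = 6.44 - 0 = 6.44
e = 2 / 6.44 = 0.3106

0.3106


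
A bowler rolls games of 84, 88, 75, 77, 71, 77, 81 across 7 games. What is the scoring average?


Average = sum / n
Sum = 553
Average = 553 / 7 = 79

79


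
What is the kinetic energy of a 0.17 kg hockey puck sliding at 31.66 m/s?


KE = 0.5 * m * v^2
KE = 0.5 * 0.17 * 31.66^2
KE = 0.5 * 0.17 * 1002.3556 = 85.2002 J

85.2002 J


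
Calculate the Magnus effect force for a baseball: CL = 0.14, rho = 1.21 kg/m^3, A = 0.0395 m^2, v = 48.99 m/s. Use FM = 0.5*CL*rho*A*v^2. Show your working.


FM = 0.5 * CL * rho * A * v^2
FM = 0.5 * 0.14 * 1.21 * 0.0395 * 48.99^2
v^2 = 2400.0201
FM = 0.5 * 0.14 * 1.21 * 0.0395 * 2400.0201 = 8.0296 N

8.0296 N


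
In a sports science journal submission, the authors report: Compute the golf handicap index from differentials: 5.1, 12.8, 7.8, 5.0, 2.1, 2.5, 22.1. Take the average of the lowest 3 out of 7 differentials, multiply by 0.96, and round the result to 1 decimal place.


All differentials: 5.1, 12.8, 7.8, 5.0, 2.1, 2.5, 22.1
Sorted: 2.1, 2.5, 5.0, 5.1, 7.8, 12.8, 22.1
Best 3: 2.1, 2.5, 5.0
Average of best = 9.6 / 3 = 3.2
Raw index = 3.2 * 0.96 = 3.072
Handicap index = round(3.072, 1) = 3.1

3.1


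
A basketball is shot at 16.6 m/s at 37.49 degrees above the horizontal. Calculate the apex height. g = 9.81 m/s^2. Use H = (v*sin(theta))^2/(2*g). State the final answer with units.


H = (v*sin(theta))^2 / (2*g)
vy = v*sin(theta) = 16.6 * sin(37.49 deg) = 10.1031 m/s
H = vy^2 / (2*g) = 102.0735 / (2*9.81)
H = 102.0735 / 19.62 = 5.2025 m

5.2025 m


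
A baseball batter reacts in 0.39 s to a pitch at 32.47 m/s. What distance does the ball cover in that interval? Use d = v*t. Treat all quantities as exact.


d = v * t
d = 32.47 * 0.39
d = 12.6633 m

12.6633 m


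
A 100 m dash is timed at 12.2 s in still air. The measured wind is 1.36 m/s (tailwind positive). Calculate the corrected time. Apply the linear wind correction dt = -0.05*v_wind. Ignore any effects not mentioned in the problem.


dt = -0.05 * v_wind = -0.05 * 1.36 = -0.068 s
t_corrected = t_still + dt = 12.2 + (-0.068)
t_corrected = 12.132 s

12.132 s


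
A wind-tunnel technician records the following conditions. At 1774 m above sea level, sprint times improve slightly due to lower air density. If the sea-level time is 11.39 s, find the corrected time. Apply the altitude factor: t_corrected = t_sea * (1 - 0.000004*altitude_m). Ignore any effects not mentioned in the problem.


Correction factor = 1 - 0.000004 * 1774 = 0.992904
t_corrected = t_sea * factor = 11.39 * 0.992904
t_corrected = 11.3092 s

11.3092 s


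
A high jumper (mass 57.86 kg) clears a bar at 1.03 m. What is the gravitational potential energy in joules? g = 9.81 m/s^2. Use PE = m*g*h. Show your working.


PE = m * g * h
PE = 57.86 * 9.81 * 1.03
PE = 567.6066 * 1.03 = 584.6348 J

584.6348 J


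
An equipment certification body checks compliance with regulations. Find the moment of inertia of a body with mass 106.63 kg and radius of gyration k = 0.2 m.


I = m * k^2
I = 106.63 * 0.2^2
I = 106.63 * 0.04 = 4.2652 kg*m^2

4.2652 kg*m^2


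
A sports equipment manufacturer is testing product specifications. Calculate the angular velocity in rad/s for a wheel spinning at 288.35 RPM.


omega = RPM * 2 * pi / 60
omega = 288.35 * 2 * 3.14159 / 60
omega = 1811.7565 / 60 = 30.1959 rad/s

30.1959 rad/s


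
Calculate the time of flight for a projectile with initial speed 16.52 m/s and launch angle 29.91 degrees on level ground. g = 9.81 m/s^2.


T = 2*v*sin(theta)/g
sin(theta) = sin(29.91 deg) = 0.4986
T = 2*16.52*0.4986 / 9.81
T = 16.475 / 9.81 = 1.6794 s

1.6794 s


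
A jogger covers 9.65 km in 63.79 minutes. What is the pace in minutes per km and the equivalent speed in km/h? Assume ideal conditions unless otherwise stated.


Pace = time / distance = 63.79 min / 9.65 km = 6.6104 min/km
Speed = distance / time_in_hours = 9.65 / 1.0632 hr
Speed = 9.0767 km/h

6.6104 min/km, 9.0767 km/h


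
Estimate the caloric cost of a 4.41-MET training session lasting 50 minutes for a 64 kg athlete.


kcal = MET * mass * time_hr
Convert time: 50 min = 0.8333 hr
kcal = 4.41 * 64 * 0.8333
kcal = 235.2 kcal

235.2 kcal


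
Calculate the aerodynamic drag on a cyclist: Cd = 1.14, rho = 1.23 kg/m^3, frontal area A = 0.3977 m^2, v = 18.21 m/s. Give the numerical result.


Fd = 0.5 * Cd * rho * A * v^2
Fd = 0.5 * 1.14 * 1.23 * 0.3977 * 18.21^2
v^2 = 331.6041
Fd = 0.5 * 1.14 * 1.23 * 0.3977 * 331.6041 = 92.4603 N

92.4603 N


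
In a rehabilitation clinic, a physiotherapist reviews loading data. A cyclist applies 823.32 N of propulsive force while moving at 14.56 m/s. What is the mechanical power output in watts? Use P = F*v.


P = F * v
P = 823.32 * 14.56
P = 11987.5392 W

11987.5392 W


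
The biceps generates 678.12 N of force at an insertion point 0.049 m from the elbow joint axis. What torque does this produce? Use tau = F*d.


tau = F * d
tau = 678.12 * 0.049
tau = 33.2279 N*m

33.2279 N*m


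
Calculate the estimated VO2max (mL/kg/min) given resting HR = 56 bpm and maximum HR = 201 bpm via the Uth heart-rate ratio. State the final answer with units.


VO2max = 15.3 * HRmax / HRrest
VO2max = 15.3 * 201 / 56
VO2max = 3075.3 / 56 = 54.9161 mL/kg/min

54.9161 mL/kg/min


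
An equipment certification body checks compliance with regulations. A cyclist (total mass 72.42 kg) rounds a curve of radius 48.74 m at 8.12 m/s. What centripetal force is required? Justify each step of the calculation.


Fc = m * v^2 / r
v^2 = 8.12^2 = 65.9344
Fc = 72.42 * 65.9344 / 48.74
Fc = 4774.9692 / 48.74 = 97.9682 N

97.9682 N


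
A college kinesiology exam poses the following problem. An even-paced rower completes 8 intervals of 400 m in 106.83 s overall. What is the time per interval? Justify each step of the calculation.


Split time = total_time / n_laps = 106.83 / 8
Split time = 13.3537 s per lap

13.3537 s


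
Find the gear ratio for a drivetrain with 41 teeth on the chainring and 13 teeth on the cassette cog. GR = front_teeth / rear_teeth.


GR = front_teeth / rear_teeth
GR = 41 / 13
GR = 3.1538

3.1538


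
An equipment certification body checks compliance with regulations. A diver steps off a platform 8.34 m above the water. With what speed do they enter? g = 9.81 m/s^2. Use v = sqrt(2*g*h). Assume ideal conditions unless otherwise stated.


v = sqrt(2 * g * h)
v = sqrt(2 * 9.81 * 8.34)
v = sqrt(163.6308) = 12.7918 m/s

12.7918 m/s


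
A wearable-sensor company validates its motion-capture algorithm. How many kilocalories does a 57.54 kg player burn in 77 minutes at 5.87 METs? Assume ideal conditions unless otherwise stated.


kcal = MET * mass * time_hr
Convert time: 77 min = 1.2833 hr
kcal = 5.87 * 57.54 * 1.2833
kcal = 433.4584 kcal

433.4584 kcal


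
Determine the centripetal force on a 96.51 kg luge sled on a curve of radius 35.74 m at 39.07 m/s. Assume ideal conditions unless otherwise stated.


Fc = m * v^2 / r
v^2 = 39.07^2 = 1526.4649
Fc = 96.51 * 1526.4649 / 35.74
Fc = 147319.1275 / 35.74 = 4121.9678 N

4121.9678 N


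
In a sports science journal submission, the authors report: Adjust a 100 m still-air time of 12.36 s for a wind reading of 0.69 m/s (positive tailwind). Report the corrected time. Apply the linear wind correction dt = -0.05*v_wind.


dt = -0.05 * v_wind = -0.05 * 0.69 = -0.0345 s
t_corrected = t_still + dt = 12.36 + (-0.0345)
t_corrected = 12.3255 s

12.3255 s


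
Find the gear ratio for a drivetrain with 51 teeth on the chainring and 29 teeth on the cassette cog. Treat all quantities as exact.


GR = front_teeth / rear_teeth
GR = 51 / 29
GR = 1.7586

1.7586


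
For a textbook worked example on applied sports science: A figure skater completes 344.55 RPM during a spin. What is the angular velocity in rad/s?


omega = RPM * 2 * pi / 60
omega = 344.55 * 2 * 3.14159 / 60
omega = 2164.8715 / 60 = 36.0812 rad/s

36.0812 rad/s


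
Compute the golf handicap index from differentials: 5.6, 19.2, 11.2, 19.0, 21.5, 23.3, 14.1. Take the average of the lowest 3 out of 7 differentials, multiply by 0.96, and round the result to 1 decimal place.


All differentials: 5.6, 19.2, 11.2, 19.0, 21.5, 23.3, 14.1
Sorted: 5.6, 11.2, 14.1, 19.0, 19.2, 21.5, 23.3
Best 3: 5.6, 11.2, 14.1
Average of best = 30.9 / 3 = 10.3
Raw index = 10.3 * 0.96 = 9.888
Handicap index = round(9.888, 1) = 9.9

9.9


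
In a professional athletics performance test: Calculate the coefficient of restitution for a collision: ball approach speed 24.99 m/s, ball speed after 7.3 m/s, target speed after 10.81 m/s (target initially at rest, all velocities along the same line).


e = (v2_after - v1_after) / (v1_before - v2_before)
Numerator = 10.81 - 7.3 = 3.51
Denominator = 24.99 - 0 = 24.99
e = 3.51 / 24.99 = 0.1405

0.1405


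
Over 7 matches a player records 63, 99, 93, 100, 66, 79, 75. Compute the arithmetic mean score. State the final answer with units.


Average = sum / n
Sum = 575
Average = 575 / 7 = 82.1429

82.1429


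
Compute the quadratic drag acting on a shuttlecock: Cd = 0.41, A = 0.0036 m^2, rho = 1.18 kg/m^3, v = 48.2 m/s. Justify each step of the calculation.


Fd = 0.5 * Cd * rho * A * v^2
Fd = 0.5 * 0.41 * 1.18 * 0.0036 * 48.2^2
v^2 = 2323.24
Fd = 0.5 * 0.41 * 1.18 * 0.0036 * 2323.24 = 2.0232 N

2.0232 N


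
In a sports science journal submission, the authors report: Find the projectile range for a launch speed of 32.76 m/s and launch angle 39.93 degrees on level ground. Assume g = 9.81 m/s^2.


R = v^2 * sin(2*theta) / g
Convert angle to radians: theta = 39.93 deg = 0.6969 rad
sin(2*theta) = sin(1.3938) = 0.9844
R = 32.76^2 * 0.9844 / 9.81
R = 1073.2176 * 0.9844 / 9.81 = 107.6916 m

107.6916 m


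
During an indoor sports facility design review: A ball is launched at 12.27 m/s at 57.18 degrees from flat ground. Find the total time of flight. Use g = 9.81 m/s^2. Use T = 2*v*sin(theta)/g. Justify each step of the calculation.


T = 2*v*sin(theta)/g
sin(theta) = sin(57.18 deg) = 0.8404
T = 2*12.27*0.8404 / 9.81
T = 20.6229 / 9.81 = 2.1022 s

2.1022 s


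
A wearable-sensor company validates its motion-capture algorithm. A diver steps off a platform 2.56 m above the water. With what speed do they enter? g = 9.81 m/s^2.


v = sqrt(2 * g * h)
v = sqrt(2 * 9.81 * 2.56)
v = sqrt(50.2272) = 7.0871 m/s

7.0871 m/s


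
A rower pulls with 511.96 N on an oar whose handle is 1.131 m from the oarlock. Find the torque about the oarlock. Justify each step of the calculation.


tau = F * d
tau = 511.96 * 1.131
tau = 579.0268 N*m

579.0268 N*m
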